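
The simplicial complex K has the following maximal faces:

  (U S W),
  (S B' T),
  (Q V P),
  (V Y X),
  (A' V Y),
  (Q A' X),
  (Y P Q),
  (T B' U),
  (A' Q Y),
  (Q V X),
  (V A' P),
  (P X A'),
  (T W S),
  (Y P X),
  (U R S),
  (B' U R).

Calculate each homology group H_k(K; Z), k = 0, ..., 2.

H_0 = Z^2,  H_1 = Z × Z/2,  H_2 = 0.

Order the vertices as P < Q < R < S < T < U < V < W < X < Y < A' < B'. Listing each simplex with vertices in this order, K has dimension 2 with simplices:

  0-simplices (12): [P], [Q], [R], [S], [T], [U], [V], [W], [X], [Y], [A'], [B']
  1-simplices (27): (27 of them)
  2-simplices (16): [P,Q,V], [P,Q,Y], [P,V,A'], [P,X,Y], [P,X,A'], [Q,V,X], [Q,X,A'], [Q,Y,A'], [R,S,U], [R,U,B'], [S,T,W], [S,T,B'], [S,U,W], [T,U,B'], [V,X,Y], [V,Y,A']

giving chain groups C_0 ≅ Z^12, C_1 ≅ Z^27, C_2 ≅ Z^16.

Boundary ∂_1: C_1 → C_0 is given by ∂[p,q] = [q] − [p]. For instance
  ∂[Y,A'] = [A'] − [Y].
This gives a 12×27 integer matrix of rank 10; reducing to Smith normal form yields diagonal entries (1,1,1,1,1,1,1,1,1,1).

The boundary map ∂_2: C_2 → C_1 maps a triangle to the signed sum of its edges. For instance
  ∂[P,Q,Y] = [Q,Y] − [P,Y] + [P,Q],
  ∂[P,X,A'] = [X,A'] − [P,A'] + [P,X].
The resulting 27×16 matrix has rank 16, and its Smith normal form has invariant factors (1,1,1,1,1,1,1,1,1,1,1,1,1,1,1,2).

Computing H_k = (kernel of ∂_k) / (image of ∂_{k+1}):

  H_0: rank C_0 − rank ∂_1 = 12 − 10 = 2, and the invariant factors of ∂_1 are all 1, so H_0 ≅ Z^2.
  H_1: rank ker ∂_1 − rank ∂_2 = (27 − 10) − 16 = 1, and ∂_2 has invariant factor 2 > 1, so H_1 ≅ Z × Z/2.
  H_2: rank ker ∂_2 − rank ∂_3 = (16 − 16) − 0 = 0, and there is no ∂_3, so H_2 ≅ 0.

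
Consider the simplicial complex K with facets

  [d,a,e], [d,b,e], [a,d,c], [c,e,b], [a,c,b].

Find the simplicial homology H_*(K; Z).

Order the vertices as a < b < c < d < e. Listing each simplex with vertices in this order, K has dimension 2 with simplices:

  0-simplices (5): a, b, c, d, e
  1-simplices (10): ab, ac, ad, ae, bc, bd, be, cd, ce, de
  2-simplices (5): abc, acd, ade, bce, bde

Hence C_0 ≅ Z^5, C_1 ≅ Z^10, C_2 ≅ Z^5.

Boundary ∂_1: C_1 → C_0 sends each edge [p,q] (with p < q) to q − p. For instance
  ∂cd = d − c.
As a 5×10 matrix over Z this has rank 4, with invariant factors (1,1,1,1).

The boundary map ∂_2: C_2 → C_1 acts by ∂[p,q,r] = [q,r] − [p,r] + [p,q]. For instance
  ∂bce = ce − be + bc,
  ∂bde = de − be + bd.
The resulting 10×5 matrix has rank 5, and its Smith normal form has invariant factors (1,1,1,1,1).

Now H_k = ker ∂_k / im ∂_{k+1}, so:

  H_0: rank C_0 − rank ∂_1 = 5 − 4 = 1, and the invariant factors of ∂_1 are all 1, so H_0 ≅ Z.
  H_1: rank ker ∂_1 − rank ∂_2 = (10 − 4) − 5 = 1, and the invariant factors of ∂_2 are all 1, so H_1 ≅ Z.
  H_2: rank ker ∂_2 − rank ∂_3 = (5 − 5) − 0 = 0, and there is no ∂_3, so H_2 ≅ 0.

H_0 = Z,  H_1 = Z,  H_2 = 0.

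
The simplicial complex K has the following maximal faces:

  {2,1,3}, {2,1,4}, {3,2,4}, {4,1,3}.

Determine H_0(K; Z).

K has 4 vertices, 6 edges, 4 triangles.
rank ∂_0 = 0, rank ∂_1 = 3 ⇒ b_0 = 4 − 0 − 3 = 1; all invariant factors of ∂_1 are 1 so no torsion. So H_0 = Z.

H_0 ≅ Z.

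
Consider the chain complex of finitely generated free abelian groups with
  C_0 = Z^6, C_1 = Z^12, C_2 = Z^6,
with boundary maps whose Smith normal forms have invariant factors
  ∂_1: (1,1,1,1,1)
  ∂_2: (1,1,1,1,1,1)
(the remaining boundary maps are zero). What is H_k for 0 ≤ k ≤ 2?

H_0: b_0 = 6 − 0 − 5 = 1; torsion from ∂_1 factors > 1: none. So H_0 = Z.
H_1: b_1 = 12 − 5 − 6 = 1; torsion from ∂_2 factors > 1: none. So H_1 = Z.
H_2: b_2 = 6 − 6 − 0 = 0; torsion from ∂_3 factors > 1: none. So H_2 = 0.

H_0 = Z,  H_1 = Z,  H_2 = 0.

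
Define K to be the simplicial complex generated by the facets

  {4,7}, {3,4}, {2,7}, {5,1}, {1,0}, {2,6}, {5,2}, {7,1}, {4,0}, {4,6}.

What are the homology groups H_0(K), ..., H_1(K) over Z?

We work with the vertex ordering 0 < 1 < 2 < 3 < 4 < 5 < 6 < 7. The simplices of K, each written with vertices in increasing order, are:

  0-simplices (8): [0], [1], [2], [3], [4], [5], [6], [7]
  1-simplices (10): [0,1], [0,4], [1,5], [1,7], [2,5], [2,6], [2,7], [3,4], [4,6], [4,7]

giving chain groups C_0 ≅ Z^8, C_1 ≅ Z^10.

∂_1: C_1 → C_0 maps an edge to its endpoints' difference, ∂[p,q] = q − p. For instance
  ∂[2,7] = [7] − [2].
As a 8×10 matrix over Z this has rank 7, with invariant factors (1,1,1,1,1,1,1).

From H_k ≅ ker(∂_k) / im(∂_{k+1}) we obtain:

  H_0: rank C_0 − rank ∂_1 = 8 − 7 = 1, and the invariant factors of ∂_1 are all 1, so H_0 ≅ Z.
  H_1: rank ker ∂_1 − rank ∂_2 = (10 − 7) − 0 = 3, and there is no ∂_2, so H_1 ≅ Z^3.

As a check, the Euler characteristic is 8 − 10 = -2, which agrees with 1 − 3 = -2.

H_0 ≅ Z,  H_1 ≅ Z^3.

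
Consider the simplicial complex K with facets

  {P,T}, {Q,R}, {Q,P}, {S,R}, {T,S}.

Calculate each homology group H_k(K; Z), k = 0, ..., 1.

Order the vertices as P < Q < R < S < T. Listing each simplex with vertices in this order, K has dimension 1 with simplices:

  0-simplices (5): P, Q, R, S, T
  1-simplices (5): PQ, PT, QR, RS, ST

Hence C_0 ≅ Z^5, C_1 ≅ Z^5.

The boundary map ∂_1: C_1 → C_0 sends each edge [p,q] (with p < q) to q − p. For instance
  ∂PT = T − P.
The resulting 5×5 matrix has rank 4, and its Smith normal form has invariant factors (1,1,1,1).

Reading off H_k = ker ∂_k / im ∂_{k+1}:

  H_0: rank C_0 − rank ∂_1 = 5 − 4 = 1, and the invariant factors of ∂_1 are all 1, so H_0 = Z.
  H_1: rank ker ∂_1 − rank ∂_2 = (5 − 4) − 0 = 1, and there is no ∂_2, so H_1 = Z.

As a check, the Euler characteristic is 5 − 5 = 0, which agrees with 1 − 1 = 0.
(K is a triangulation of the circle S^1.)

H_0 ≅ Z,  H_1 ≅ Z.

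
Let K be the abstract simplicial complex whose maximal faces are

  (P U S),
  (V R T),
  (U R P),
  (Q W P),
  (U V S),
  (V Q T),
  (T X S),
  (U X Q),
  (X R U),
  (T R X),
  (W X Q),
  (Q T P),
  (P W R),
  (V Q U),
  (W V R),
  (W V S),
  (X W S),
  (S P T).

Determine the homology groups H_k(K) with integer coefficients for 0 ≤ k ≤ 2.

H_0 = Z,  H_1 = Z^2,  H_2 = Z.

Order the vertices as P < Q < R < S < T < U < V < W < X. Listing each simplex with vertices in this order, K has dimension 2 with simplices:

  0-simplices (9): P, Q, R, S, T, U, V, W, X
  1-simplices (27): PQ, PR, PS, PT, PU, PW, QT, QU, QV, QW, QX, RT, RU, RV, RW, RX, ST, SU, SV, SW, SX, TV, TX, UV, UX, VW, WX
  2-simplices (18): PQT, PQW, PRU, PRW, PST, PSU, QTV, QUV, QUX, QWX, RTV, RTX, RUX, RVW, STX, SUV, SVW, SWX

Hence C_0 ≅ Z^9, C_1 ≅ Z^27, C_2 ≅ Z^18.

∂_1: C_1 → C_0 maps an edge to its endpoints' difference, ∂[p,q] = q − p. For instance
  ∂UV = V − U.
As a 9×27 matrix over Z this has rank 8, with invariant factors (1,1,1,1,1,1,1,1).

The boundary map ∂_2: C_2 → C_1 sends each 2-simplex [p,q,r] to [q,r] − [p,r] + [p,q]. For instance
  ∂PRW = RW − PW + PR,
  ∂RTX = TX − RX + RT.
This gives a 27×18 integer matrix of rank 17; reducing to Smith normal form yields diagonal entries (1,1,1,1,1,1,1,1,1,1,1,1,1,1,1,1,1).

Computing H_k = (kernel of ∂_k) / (image of ∂_{k+1}):

  H_0: rank C_0 − rank ∂_1 = 9 − 8 = 1, and the invariant factors of ∂_1 are all 1, so H_0 = Z.
  H_1: rank ker ∂_1 − rank ∂_2 = (27 − 8) − 17 = 2, and the invariant factors of ∂_2 are all 1, so H_1 = Z^2.
  H_2: rank ker ∂_2 − rank ∂_3 = (18 − 17) − 0 = 1, and there is no ∂_3, so H_2 = Z.

(K is a triangulation of the torus T^2.)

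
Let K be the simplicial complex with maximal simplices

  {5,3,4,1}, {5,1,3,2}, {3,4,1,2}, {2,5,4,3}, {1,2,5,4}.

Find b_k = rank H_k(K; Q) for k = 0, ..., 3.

We work with the vertex ordering 1 < 2 < 3 < 4 < 5. The simplices of K, each written with vertices in increasing order, are:

  0-simplices (5): [1], [2], [3], [4], [5]
  1-simplices (10): [1,2], [1,3], [1,4], [1,5], [2,3], [2,4], [2,5], [3,4], [3,5], [4,5]
  2-simplices (10): [1,2,3], [1,2,4], [1,2,5], [1,3,4], [1,3,5], [1,4,5], [2,3,4], [2,3,5], [2,4,5], [3,4,5]
  3-simplices (5): [1,2,3,4], [1,2,3,5], [1,2,4,5], [1,3,4,5], [2,3,4,5]

giving chain groups C_0 ≅ Z^5, C_1 ≅ Z^10, C_2 ≅ Z^10, C_3 ≅ Z^5.

∂_1: C_1 → C_0 maps an edge to its endpoints' difference, ∂[p,q] = q − p. For instance
  ∂[1,5] = [5] − [1].
The resulting 5×10 matrix has rank 4, and its Smith normal form has invariant factors (1,1,1,1).

The boundary map ∂_2: C_2 → C_1 maps a triangle to the signed sum of its edges. For instance
  ∂[1,3,5] = [3,5] − [1,5] + [1,3],
  ∂[2,3,5] = [3,5] − [2,5] + [2,3].
As a 10×10 matrix over Z this has rank 6, with invariant factors (1,1,1,1,1,1).

The boundary map ∂_3: C_3 → C_2 sends each 3-simplex σ to the alternating sum Σ_i (−1)^i (σ with its i-th vertex removed). For instance
  ∂[2,3,4,5] = [3,4,5] − [2,4,5] + [2,3,5] − [2,3,4],
  ∂[1,2,3,4] = [2,3,4] − [1,3,4] + [1,2,4] − [1,2,3].
This gives a 10×5 integer matrix of rank 4; reducing to Smith normal form yields diagonal entries (1,1,1,1).

From H_k ≅ ker(∂_k) / im(∂_{k+1}) we obtain:

  H_0: rank C_0 − rank ∂_1 = 5 − 4 = 1, and the invariant factors of ∂_1 are all 1, so H_0 = Z.
  H_1: rank ker ∂_1 − rank ∂_2 = (10 − 4) − 6 = 0, and the invariant factors of ∂_2 are all 1, so H_1 = 0.
  H_2: rank ker ∂_2 − rank ∂_3 = (10 − 6) − 4 = 0, and the invariant factors of ∂_3 are all 1, so H_2 = 0.
  H_3: rank ker ∂_3 − rank ∂_4 = (5 − 4) − 0 = 1, and there is no ∂_4, so H_3 = Z.

As a check, the Euler characteristic is 5 − 10 + 10 − 5 = 0, which agrees with 1 − 0 + 0 − 1 = 0.

Hence the Betti numbers are b_0 = 1, b_1 = 0, b_2 = 0, b_3 = 1.

b_0 = 1, b_1 = 0, b_2 = 0, b_3 = 1.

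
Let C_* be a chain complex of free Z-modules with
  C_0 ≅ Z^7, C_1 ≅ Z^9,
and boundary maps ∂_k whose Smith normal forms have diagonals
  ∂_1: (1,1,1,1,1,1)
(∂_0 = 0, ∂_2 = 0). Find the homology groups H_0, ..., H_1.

H_0: b_0 = 7 − 0 − 6 = 1; torsion from ∂_1 factors > 1: none. So H_0 = Z.
H_1: b_1 = 9 − 6 − 0 = 3; torsion from ∂_2 factors > 1: none. So H_1 = Z^3.

H_0 = Z,  H_1 = Z^3.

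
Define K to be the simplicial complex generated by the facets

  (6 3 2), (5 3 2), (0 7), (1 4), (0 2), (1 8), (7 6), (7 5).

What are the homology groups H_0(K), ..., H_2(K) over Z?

We work with the vertex ordering 0 < 1 < 2 < 3 < 4 < 5 < 6 < 7 < 8. The simplices of K, each written with vertices in increasing order, are:

  0-simplices (9): [0], [1], [2], [3], [4], [5], [6], [7], [8]
  1-simplices (11): [0,2], [0,7], [1,4], [1,8], [2,3], [2,5], [2,6], [3,5], [3,6], [5,7], [6,7]
  2-simplices (2): [2,3,5], [2,3,6]

giving chain groups C_0 ≅ Z^9, C_1 ≅ Z^11, C_2 ≅ Z^2.

∂_1: C_1 → C_0 is given by ∂[p,q] = [q] − [p]. For instance
  ∂[6,7] = [7] − [6].
This gives a 9×11 integer matrix of rank 7; reducing to Smith normal form yields diagonal entries (1,1,1,1,1,1,1).

The boundary map ∂_2: C_2 → C_1 maps a triangle to the signed sum of its edges. For instance
  ∂[2,3,6] = [3,6] − [2,6] + [2,3],
  ∂[2,3,5] = [3,5] − [2,5] + [2,3].
The 11×2 boundary matrix has rank 2 and Smith normal form diag(1,1).

Computing H_k = (kernel of ∂_k) / (image of ∂_{k+1}):

  H_0: rank C_0 − rank ∂_1 = 9 − 7 = 2, and the invariant factors of ∂_1 are all 1, so H_0 = Z^2.
  H_1: rank ker ∂_1 − rank ∂_2 = (11 − 7) − 2 = 2, and the invariant factors of ∂_2 are all 1, so H_1 = Z^2.
  H_2: rank ker ∂_2 − rank ∂_3 = (2 − 2) − 0 = 0, and there is no ∂_3, so H_2 = 0.

H_0 ≅ Z^2,  H_1 ≅ Z^2,  H_2 = 0.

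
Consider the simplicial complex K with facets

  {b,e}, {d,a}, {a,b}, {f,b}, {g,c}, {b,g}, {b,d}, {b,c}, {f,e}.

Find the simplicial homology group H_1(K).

H_1 = Z^3.

We work with the vertex ordering a < b < c < d < e < f < g. The simplices of K, each written with vertices in increasing order, are:

  0-simplices (7): a, b, c, d, e, f, g
  1-simplices (9): ab, ad, bc, bd, be, bf, bg, cg, ef

Hence C_0 ≅ Z^7, C_1 ≅ Z^9.

∂_1: C_1 → C_0 is given by ∂[p,q] = [q] − [p]. For instance
  ∂be = e − b.
As a 7×9 matrix over Z this has rank 6, with invariant factors (1,1,1,1,1,1).

From H_k ≅ ker(∂_k) / im(∂_{k+1}) we obtain:

  H_1: rank ker ∂_1 − rank ∂_2 = (9 − 6) − 0 = 3, and there is no ∂_2, so H_1 = Z^3.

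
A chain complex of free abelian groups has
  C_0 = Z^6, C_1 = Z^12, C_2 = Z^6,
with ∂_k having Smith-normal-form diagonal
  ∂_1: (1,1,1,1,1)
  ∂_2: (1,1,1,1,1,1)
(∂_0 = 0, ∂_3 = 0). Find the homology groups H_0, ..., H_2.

H_0: b_0 = 6 − 0 − 5 = 1; torsion from ∂_1 factors > 1: none. So H_0 = Z.
H_1: b_1 = 12 − 5 − 6 = 1; torsion from ∂_2 factors > 1: none. So H_1 = Z.
H_2: b_2 = 6 − 6 − 0 = 0; torsion from ∂_3 factors > 1: none. So H_2 = 0.

H_0 = Z,  H_1 = Z,  H_2 = 0.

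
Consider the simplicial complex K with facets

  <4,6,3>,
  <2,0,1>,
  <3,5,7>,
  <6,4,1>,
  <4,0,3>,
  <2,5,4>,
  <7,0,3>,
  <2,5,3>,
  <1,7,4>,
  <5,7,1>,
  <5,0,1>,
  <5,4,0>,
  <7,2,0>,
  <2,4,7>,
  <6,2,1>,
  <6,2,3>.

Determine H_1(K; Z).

K has 8 vertices, 24 edges, 16 triangles.
rank ∂_1 = 7, rank ∂_2 = 15 ⇒ b_1 = 24 − 7 − 15 = 2; all invariant factors of ∂_2 are 1 so no torsion. So H_1 = Z^2.

H_1 = Z^2.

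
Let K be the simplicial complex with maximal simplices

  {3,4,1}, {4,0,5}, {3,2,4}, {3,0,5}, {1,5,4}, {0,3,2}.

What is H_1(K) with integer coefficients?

H_1 ≅ Z.

K has 6 vertices, 12 edges, 6 triangles.
rank ∂_1 = 5, rank ∂_2 = 6 ⇒ b_1 = 12 − 5 − 6 = 1; all invariant factors of ∂_2 are 1 so no torsion. So H_1 = Z.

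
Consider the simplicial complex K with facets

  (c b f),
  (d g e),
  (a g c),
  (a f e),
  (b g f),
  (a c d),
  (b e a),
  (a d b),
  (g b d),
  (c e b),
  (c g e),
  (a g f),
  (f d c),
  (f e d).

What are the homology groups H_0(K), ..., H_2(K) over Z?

Order the vertices as a < b < c < d < e < f < g. Listing each simplex with vertices in this order, K has dimension 2 with simplices:

  0-simplices (7): a, b, c, d, e, f, g
  1-simplices (21): ab, ac, ad, ae, af, ag, bc, bd, be, bf, bg, cd, ce, cf, cg, de, df, dg, ef, eg, fg
  2-simplices (14): abd, abe, acd, acg, aef, afg, bce, bcf, bdg, bfg, cdf, ceg, def, deg

giving chain groups C_0 ≅ Z^7, C_1 ≅ Z^21, C_2 ≅ Z^14.

Boundary ∂_1: C_1 → C_0 sends each edge [p,q] (with p < q) to q − p.
The 7×21 boundary matrix has rank 6 and Smith normal form diag(1,1,1,1,1,1).

The boundary map ∂_2: C_2 → C_1 acts by ∂[p,q,r] = [q,r] − [p,r] + [p,q]. For instance
  ∂bcf = cf − bf + bc,
  ∂acg = cg − ag + ac.
The 21×14 boundary matrix has rank 13 and Smith normal form diag(1,1,1,1,1,1,1,1,1,1,1,1,1).

Computing H_k = (kernel of ∂_k) / (image of ∂_{k+1}):

  H_0: rank C_0 − rank ∂_1 = 7 − 6 = 1, and the invariant factors of ∂_1 are all 1, so H_0 ≅ Z.
  H_1: rank ker ∂_1 − rank ∂_2 = (21 − 6) − 13 = 2, and the invariant factors of ∂_2 are all 1, so H_1 ≅ Z^2.
  H_2: rank ker ∂_2 − rank ∂_3 = (14 − 13) − 0 = 1, and there is no ∂_3, so H_2 ≅ Z.

(K is a triangulation of the torus T^2.)

H_0 ≅ Z,  H_1 ≅ Z^2,  H_2 ≅ Z.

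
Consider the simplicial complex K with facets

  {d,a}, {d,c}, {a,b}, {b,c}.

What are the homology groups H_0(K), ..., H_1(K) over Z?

K has 4 vertices, 4 edges.
rank ∂_0 = 0, rank ∂_1 = 3 ⇒ b_0 = 4 − 0 − 3 = 1; all invariant factors of ∂_1 are 1 so no torsion. So H_0 ≅ Z.
rank ∂_1 = 3, rank ∂_2 = 0 ⇒ b_1 = 4 − 3 − 0 = 1. So H_1 ≅ Z.

H_0 ≅ Z,  H_1 ≅ Z.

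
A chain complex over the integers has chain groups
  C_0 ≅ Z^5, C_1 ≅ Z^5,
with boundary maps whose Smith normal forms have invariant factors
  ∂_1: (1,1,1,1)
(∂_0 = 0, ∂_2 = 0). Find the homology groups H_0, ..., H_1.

H_0 ≅ Z,  H_1 ≅ Z.

H_0: b_0 = 5 − 0 − 4 = 1; torsion from ∂_1 factors > 1: none. So H_0 ≅ Z.
H_1: b_1 = 5 − 4 − 0 = 1; torsion from ∂_2 factors > 1: none. So H_1 ≅ Z.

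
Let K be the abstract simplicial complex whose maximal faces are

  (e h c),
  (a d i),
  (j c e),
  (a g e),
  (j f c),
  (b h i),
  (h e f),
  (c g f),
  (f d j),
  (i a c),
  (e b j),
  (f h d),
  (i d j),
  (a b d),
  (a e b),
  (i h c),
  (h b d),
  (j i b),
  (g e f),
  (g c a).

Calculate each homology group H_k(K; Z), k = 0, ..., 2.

H_0 ≅ Z,  H_1 ≅ Z ⊕ Z/2,  H_2 = 0.

Order the vertices as a < b < c < d < e < f < g < h < i < j. Listing each simplex with vertices in this order, K has dimension 2 with simplices:

  0-simplices (10): a, b, c, d, e, f, g, h, i, j
  1-simplices (30): ab, ac, ad, ae, ag, ai, bd, be, bh, bi, bj, ce, cf, cg, ch, ci, cj, df, dh, di, dj, ef, eg, eh, ej, fg, fh, fj, hi, ij
  2-simplices (20): abd, abe, acg, aci, adi, aeg, bdh, bej, bhi, bij, ceh, cej, cfg, cfj, chi, dfh, dfj, dij, efg, efh

Hence C_0 ≅ Z^10, C_1 ≅ Z^30, C_2 ≅ Z^20.

The boundary map ∂_1: C_1 → C_0 is given by ∂[p,q] = [q] − [p]. For instance
  ∂ai = i − a.
This gives a 10×30 integer matrix of rank 9; reducing to Smith normal form yields diagonal entries (1,1,1,1,1,1,1,1,1).

Boundary ∂_2: C_2 → C_1 sends each 2-simplex [p,q,r] to [q,r] − [p,r] + [p,q]. For instance
  ∂aeg = eg − ag + ae,
  ∂cfj = fj − cj + cf.
As a 30×20 matrix over Z this has rank 20, with invariant factors (1,1,1,1,1,1,1,1,1,1,1,1,1,1,1,1,1,1,1,2).

Now H_k = ker ∂_k / im ∂_{k+1}, so:

  H_0: rank C_0 − rank ∂_1 = 10 − 9 = 1, and the invariant factors of ∂_1 are all 1, so H_0 = Z.
  H_1: rank ker ∂_1 − rank ∂_2 = (30 − 9) − 20 = 1, and ∂_2 has invariant factor 2 > 1, so H_1 = Z ⊕ Z/2.
  H_2: rank ker ∂_2 − rank ∂_3 = (20 − 20) − 0 = 0, and there is no ∂_3, so H_2 = 0.

(K is a triangulation of the Klein bottle.)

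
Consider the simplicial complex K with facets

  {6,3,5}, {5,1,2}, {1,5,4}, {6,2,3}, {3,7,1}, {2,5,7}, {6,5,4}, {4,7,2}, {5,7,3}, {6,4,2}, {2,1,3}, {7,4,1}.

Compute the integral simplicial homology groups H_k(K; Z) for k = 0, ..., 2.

H_0 = Z,  H_1 = Z_2,  H_2 = 0.

Take the total order 1 < 2 < 3 < 4 < 5 < 6 < 7 on the vertex set. Then K (dimension 2) consists of the simplices:

  0-simplices (7): [1], [2], [3], [4], [5], [6], [7]
  1-simplices (18): [1,2], [1,3], [1,4], [1,5], [1,7], [2,3], [2,4], [2,5], [2,6], [2,7], [3,5], [3,6], [3,7], [4,5], [4,6], [4,7], [5,6], [5,7]
  2-simplices (12): [1,2,3], [1,2,5], [1,3,7], [1,4,5], [1,4,7], [2,3,6], [2,4,6], [2,4,7], [2,5,7], [3,5,6], [3,5,7], [4,5,6]

Hence C_0 ≅ Z^7, C_1 ≅ Z^18, C_2 ≅ Z^12.

∂_1: C_1 → C_0 sends each edge [p,q] (with p < q) to q − p. For instance
  ∂[3,7] = [7] − [3].
The 7×18 boundary matrix has rank 6 and Smith normal form diag(1,1,1,1,1,1).

The boundary map ∂_2: C_2 → C_1 maps a triangle to the signed sum of its edges. For instance
  ∂[4,5,6] = [5,6] − [4,6] + [4,5],
  ∂[2,3,6] = [3,6] − [2,6] + [2,3].
The resulting 18×12 matrix has rank 12, and its Smith normal form has invariant factors (1,1,1,1,1,1,1,1,1,1,1,2).

From H_k ≅ ker(∂_k) / im(∂_{k+1}) we obtain:

  H_0: rank C_0 − rank ∂_1 = 7 − 6 = 1, and the invariant factors of ∂_1 are all 1, so H_0 = Z.
  H_1: rank ker ∂_1 − rank ∂_2 = (18 − 6) − 12 = 0, and ∂_2 has invariant factor 2 > 1, so H_1 = Z_2.
  H_2: rank ker ∂_2 − rank ∂_3 = (12 − 12) − 0 = 0, and there is no ∂_3, so H_2 = 0.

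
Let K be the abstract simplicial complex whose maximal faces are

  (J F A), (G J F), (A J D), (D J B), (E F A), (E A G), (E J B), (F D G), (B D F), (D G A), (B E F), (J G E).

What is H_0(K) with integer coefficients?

H_0 ≅ Z.

Take the total order A < B < D < E < F < G < J on the vertex set. Then K (dimension 2) consists of the simplices:

  0-simplices (7): A, B, D, E, F, G, J
  1-simplices (18): AD, AE, AF, AG, AJ, BD, BE, BF, BJ, DF, DG, DJ, EF, EG, EJ, FG, FJ, GJ
  2-simplices (12): ADG, ADJ, AEF, AEG, AFJ, BDF, BDJ, BEF, BEJ, DFG, EGJ, FGJ

giving chain groups C_0 ≅ Z^7, C_1 ≅ Z^18, C_2 ≅ Z^12.

∂_1: C_1 → C_0 maps an edge to its endpoints' difference, ∂[p,q] = q − p. For instance
  ∂DF = F − D.
As a 7×18 matrix over Z this has rank 6, with invariant factors (1,1,1,1,1,1).

∂_2: C_2 → C_1 sends each 2-simplex [p,q,r] to [q,r] − [p,r] + [p,q]. For instance
  ∂BDJ = DJ − BJ + BD,
  ∂DFG = FG − DG + DF.
The resulting 18×12 matrix has rank 12, and its Smith normal form has invariant factors (1,1,1,1,1,1,1,1,1,1,1,2).

Now H_k = ker ∂_k / im ∂_{k+1}, so:

  H_0: rank C_0 − rank ∂_1 = 7 − 6 = 1, and the invariant factors of ∂_1 are all 1, so H_0 ≅ Z.

(K is a triangulation of the real projective plane RP^2.)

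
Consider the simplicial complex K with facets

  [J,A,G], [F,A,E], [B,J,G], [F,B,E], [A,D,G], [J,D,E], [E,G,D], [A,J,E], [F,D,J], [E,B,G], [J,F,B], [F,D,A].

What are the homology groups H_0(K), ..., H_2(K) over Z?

H_0 = Z,  H_1 = Z/2,  H_2 = 0.

K has 7 vertices, 18 edges, 12 triangles.
rank ∂_0 = 0, rank ∂_1 = 6 ⇒ b_0 = 7 − 0 − 6 = 1; all invariant factors of ∂_1 are 1 so no torsion. So H_0 = Z.
rank ∂_1 = 6, rank ∂_2 = 12 ⇒ b_1 = 18 − 6 − 12 = 0; ∂_2 has invariant factor(s) [2] giving torsion. So H_1 = Z/2.
rank ∂_2 = 12, rank ∂_3 = 0 ⇒ b_2 = 12 − 12 − 0 = 0. So H_2 = 0.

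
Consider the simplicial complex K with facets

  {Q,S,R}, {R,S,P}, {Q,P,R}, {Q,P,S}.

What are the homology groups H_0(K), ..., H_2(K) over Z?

H_0 = Z,  H_1 = 0,  H_2 = Z.

Fix the vertex order P < Q < R < S and write every simplex with vertices in increasing order. Then dim K = 2 and the simplices of K are:

  0-simplices (4): P, Q, R, S
  1-simplices (6): PQ, PR, PS, QR, QS, RS
  2-simplices (4): PQR, PQS, PRS, QRS

Hence C_0 ≅ Z^4, C_1 ≅ Z^6, C_2 ≅ Z^4.

∂_1: C_1 → C_0 maps an edge to its endpoints' difference, ∂[p,q] = q − p.
As a 4×6 matrix over Z this has rank 3, with invariant factors (1,1,1).

∂_2: C_2 → C_1 acts by ∂[p,q,r] = [q,r] − [p,r] + [p,q]. For instance
  ∂PQR = QR − PR + PQ,
  ∂QRS = RS − QS + QR.
The resulting 6×4 matrix has rank 3, and its Smith normal form has invariant factors (1,1,1).

Reading off H_k = ker ∂_k / im ∂_{k+1}:

  H_0: rank C_0 − rank ∂_1 = 4 − 3 = 1, and the invariant factors of ∂_1 are all 1, so H_0 ≅ Z.
  H_1: rank ker ∂_1 − rank ∂_2 = (6 − 3) − 3 = 0, and the invariant factors of ∂_2 are all 1, so H_1 ≅ 0.
  H_2: rank ker ∂_2 − rank ∂_3 = (4 − 3) − 0 = 1, and there is no ∂_3, so H_2 ≅ Z.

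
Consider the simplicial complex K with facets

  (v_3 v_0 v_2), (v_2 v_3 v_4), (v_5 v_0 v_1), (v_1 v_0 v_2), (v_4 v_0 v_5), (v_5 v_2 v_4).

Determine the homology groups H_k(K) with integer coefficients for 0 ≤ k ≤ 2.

H_0 = Z,  H_1 = Z,  H_2 = 0.

Fix the vertex order v_0 < v_1 < v_2 < v_3 < v_4 < v_5 and write every simplex with vertices in increasing order. Then dim K = 2 and the simplices of K are:

  0-simplices (6): [v_0], [v_1], [v_2], [v_3], [v_4], [v_5]
  1-simplices (12): [v_0,v_1], [v_0,v_2], [v_0,v_3], [v_0,v_4], [v_0,v_5], [v_1,v_2], [v_1,v_5], [v_2,v_3], [v_2,v_4], [v_2,v_5], [v_3,v_4], [v_4,v_5]
  2-simplices (6): [v_0,v_1,v_2], [v_0,v_1,v_5], [v_0,v_2,v_3], [v_0,v_4,v_5], [v_2,v_3,v_4], [v_2,v_4,v_5]

giving chain groups C_0 ≅ Z^6, C_1 ≅ Z^12, C_2 ≅ Z^6.

Boundary ∂_1: C_1 → C_0 maps an edge to its endpoints' difference, ∂[p,q] = q − p. For instance
  ∂[v_0,v_5] = [v_5] − [v_0].
The resulting 6×12 matrix has rank 5, and its Smith normal form has invariant factors (1,1,1,1,1).

Boundary ∂_2: C_2 → C_1 maps a triangle to the signed sum of its edges. For instance
  ∂[v_2,v_4,v_5] = [v_4,v_5] − [v_2,v_5] + [v_2,v_4],
  ∂[v_0,v_2,v_3] = [v_2,v_3] − [v_0,v_3] + [v_0,v_2].
The resulting 12×6 matrix has rank 6, and its Smith normal form has invariant factors (1,1,1,1,1,1).

Now H_k = ker ∂_k / im ∂_{k+1}, so:

  H_0: rank C_0 − rank ∂_1 = 6 − 5 = 1, and the invariant factors of ∂_1 are all 1, so H_0 ≅ Z.
  H_1: rank ker ∂_1 − rank ∂_2 = (12 − 5) − 6 = 1, and the invariant factors of ∂_2 are all 1, so H_1 ≅ Z.
  H_2: rank ker ∂_2 − rank ∂_3 = (6 − 6) − 0 = 0, and there is no ∂_3, so H_2 ≅ 0.

As a check, the Euler characteristic is 6 − 12 + 6 = 0, which agrees with 1 − 1 + 0 = 0.
(K is a triangulation of the cylinder S^1 x I.)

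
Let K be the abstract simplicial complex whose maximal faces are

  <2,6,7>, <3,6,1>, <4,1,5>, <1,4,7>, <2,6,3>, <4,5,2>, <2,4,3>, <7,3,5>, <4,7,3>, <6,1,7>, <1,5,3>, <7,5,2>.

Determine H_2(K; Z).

We work with the vertex ordering 1 < 2 < 3 < 4 < 5 < 6 < 7. The simplices of K, each written with vertices in increasing order, are:

  0-simplices (7): [1], [2], [3], [4], [5], [6], [7]
  1-simplices (18): [1,3], [1,4], [1,5], [1,6], [1,7], [2,3], [2,4], [2,5], [2,6], [2,7], [3,4], [3,5], [3,6], [3,7], [4,5], [4,7], [5,7], [6,7]
  2-simplices (12): [1,3,5], [1,3,6], [1,4,5], [1,4,7], [1,6,7], [2,3,4], [2,3,6], [2,4,5], [2,5,7], [2,6,7], [3,4,7], [3,5,7]

Hence C_0 ≅ Z^7, C_1 ≅ Z^18, C_2 ≅ Z^12.

∂_1: C_1 → C_0 sends each edge [p,q] (with p < q) to q − p.
The resulting 7×18 matrix has rank 6, and its Smith normal form has invariant factors (1,1,1,1,1,1).

Boundary ∂_2: C_2 → C_1 acts by ∂[p,q,r] = [q,r] − [p,r] + [p,q]. For instance
  ∂[1,4,5] = [4,5] − [1,5] + [1,4],
  ∂[1,4,7] = [4,7] − [1,7] + [1,4].
The resulting 18×12 matrix has rank 12, and its Smith normal form has invariant factors (1,1,1,1,1,1,1,1,1,1,1,2).

Now H_k = ker ∂_k / im ∂_{k+1}, so:

  H_2: rank ker ∂_2 − rank ∂_3 = (12 − 12) − 0 = 0, and there is no ∂_3, so H_2 ≅ 0.

H_2 ≅ 0.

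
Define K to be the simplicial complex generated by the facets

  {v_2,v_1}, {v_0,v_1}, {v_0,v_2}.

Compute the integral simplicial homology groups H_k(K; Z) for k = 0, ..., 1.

Order the vertices as v_0 < v_1 < v_2. Listing each simplex with vertices in this order, K has dimension 1 with simplices:

  0-simplices (3): [v_0], [v_1], [v_2]
  1-simplices (3): [v_0,v_1], [v_0,v_2], [v_1,v_2]

Hence C_0 ≅ Z^3, C_1 ≅ Z^3.

The boundary map ∂_1: C_1 → C_0 is given by ∂[p,q] = [q] − [p].
This gives a 3×3 integer matrix of rank 2; reducing to Smith normal form yields diagonal entries (1,1).

From H_k ≅ ker(∂_k) / im(∂_{k+1}) we obtain:

  H_0: rank C_0 − rank ∂_1 = 3 − 2 = 1, and the invariant factors of ∂_1 are all 1, so H_0 = Z.
  H_1: rank ker ∂_1 − rank ∂_2 = (3 − 2) − 0 = 1, and there is no ∂_2, so H_1 = Z.

As a check, the Euler characteristic is 3 − 3 = 0, which agrees with 1 − 1 = 0.

H_0 ≅ Z,  H_1 ≅ Z.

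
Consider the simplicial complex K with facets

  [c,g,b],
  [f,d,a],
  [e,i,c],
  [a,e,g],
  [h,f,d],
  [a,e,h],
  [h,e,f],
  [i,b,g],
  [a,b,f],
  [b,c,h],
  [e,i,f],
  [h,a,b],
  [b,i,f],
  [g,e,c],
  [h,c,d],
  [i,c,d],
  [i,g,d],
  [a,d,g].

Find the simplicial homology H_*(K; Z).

H_0 = Z,  H_1 = Z ⊕ Z_2,  H_2 = 0.

Take the total order a < b < c < d < e < f < g < h < i on the vertex set. Then K (dimension 2) consists of the simplices:

  0-simplices (9): a, b, c, d, e, f, g, h, i
  1-simplices (27): ab, ad, ae, af, ag, ah, bc, bf, bg, bh, bi, cd, ce, cg, ch, ci, df, dg, dh, di, ef, eg, eh, ei, fh, fi, gi
  2-simplices (18): abf, abh, adf, adg, aeg, aeh, bcg, bch, bfi, bgi, cdh, cdi, ceg, cei, dfh, dgi, efh, efi

giving chain groups C_0 ≅ Z^9, C_1 ≅ Z^27, C_2 ≅ Z^18.

∂_1: C_1 → C_0 sends each edge [p,q] (with p < q) to q − p.
The resulting 9×27 matrix has rank 8, and its Smith normal form has invariant factors (1,1,1,1,1,1,1,1).

∂_2: C_2 → C_1 acts by ∂[p,q,r] = [q,r] − [p,r] + [p,q]. For instance
  ∂efh = fh − eh + ef,
  ∂ceg = eg − cg + ce.
The resulting 27×18 matrix has rank 18, and its Smith normal form has invariant factors (1,1,1,1,1,1,1,1,1,1,1,1,1,1,1,1,1,2).

Reading off H_k = ker ∂_k / im ∂_{k+1}:

  H_0: rank C_0 − rank ∂_1 = 9 − 8 = 1, and the invariant factors of ∂_1 are all 1, so H_0 ≅ Z.
  H_1: rank ker ∂_1 − rank ∂_2 = (27 − 8) − 18 = 1, and ∂_2 has invariant factor 2 > 1, so H_1 ≅ Z ⊕ Z_2.
  H_2: rank ker ∂_2 − rank ∂_3 = (18 − 18) − 0 = 0, and there is no ∂_3, so H_2 ≅ 0.

(K is a triangulation of the Klein bottle.)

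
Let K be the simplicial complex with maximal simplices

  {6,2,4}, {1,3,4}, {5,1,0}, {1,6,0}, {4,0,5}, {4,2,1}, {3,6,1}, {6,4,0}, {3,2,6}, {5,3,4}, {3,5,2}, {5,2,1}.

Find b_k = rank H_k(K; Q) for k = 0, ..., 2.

Order the vertices as 0 < 1 < 2 < 3 < 4 < 5 < 6. Listing each simplex with vertices in this order, K has dimension 2 with simplices:

  0-simplices (7): [0], [1], [2], [3], [4], [5], [6]
  1-simplices (18): [0,1], [0,4], [0,5], [0,6], [1,2], [1,3], [1,4], [1,5], [1,6], [2,3], [2,4], [2,5], [2,6], [3,4], [3,5], [3,6], [4,5], [4,6]
  2-simplices (12): [0,1,5], [0,1,6], [0,4,5], [0,4,6], [1,2,4], [1,2,5], [1,3,4], [1,3,6], [2,3,5], [2,3,6], [2,4,6], [3,4,5]

so the chain groups are C_0 ≅ Z^7, C_1 ≅ Z^18, C_2 ≅ Z^12.

The boundary map ∂_1: C_1 → C_0 is given by ∂[p,q] = [q] − [p].
The resulting 7×18 matrix has rank 6, and its Smith normal form has invariant factors (1,1,1,1,1,1).

∂_2: C_2 → C_1 sends each 2-simplex [p,q,r] to [q,r] − [p,r] + [p,q]. For instance
  ∂[1,3,6] = [3,6] − [1,6] + [1,3],
  ∂[3,4,5] = [4,5] − [3,5] + [3,4].
As a 18×12 matrix over Z this has rank 12, with invariant factors (1,1,1,1,1,1,1,1,1,1,1,2).

Reading off H_k = ker ∂_k / im ∂_{k+1}:

  H_0: rank C_0 − rank ∂_1 = 7 − 6 = 1, and the invariant factors of ∂_1 are all 1, so H_0 ≅ Z.
  H_1: rank ker ∂_1 − rank ∂_2 = (18 − 6) − 12 = 0, and ∂_2 has invariant factor 2 > 1, so H_1 ≅ Z/2.
  H_2: rank ker ∂_2 − rank ∂_3 = (12 − 12) − 0 = 0, and there is no ∂_3, so H_2 ≅ 0.

(K is a triangulation of the real projective plane RP^2.)

Hence the Betti numbers are b_0 = 1, b_1 = 0, b_2 = 0.

b_0 = 1, b_1 = 0, b_2 = 0.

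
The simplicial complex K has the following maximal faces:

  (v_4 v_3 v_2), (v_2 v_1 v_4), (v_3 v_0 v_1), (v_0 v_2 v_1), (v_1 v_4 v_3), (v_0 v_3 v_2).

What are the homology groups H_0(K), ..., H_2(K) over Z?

K has 5 vertices, 9 edges, 6 triangles.
rank ∂_0 = 0, rank ∂_1 = 4 ⇒ b_0 = 5 − 0 − 4 = 1; all invariant factors of ∂_1 are 1 so no torsion. So H_0 ≅ Z.
rank ∂_1 = 4, rank ∂_2 = 5 ⇒ b_1 = 9 − 4 − 5 = 0; all invariant factors of ∂_2 are 1 so no torsion. So H_1 ≅ 0.
rank ∂_2 = 5, rank ∂_3 = 0 ⇒ b_2 = 6 − 5 − 0 = 1. So H_2 ≅ Z.

H_0 = Z,  H_1 = 0,  H_2 = Z.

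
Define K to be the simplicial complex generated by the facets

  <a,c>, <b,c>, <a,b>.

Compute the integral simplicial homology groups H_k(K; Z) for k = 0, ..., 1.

K has 3 vertices, 3 edges.
rank ∂_0 = 0, rank ∂_1 = 2 ⇒ b_0 = 3 − 0 − 2 = 1; all invariant factors of ∂_1 are 1 so no torsion. So H_0 = Z.
rank ∂_1 = 2, rank ∂_2 = 0 ⇒ b_1 = 3 − 2 − 0 = 1. So H_1 = Z.

H_0 ≅ Z,  H_1 ≅ Z.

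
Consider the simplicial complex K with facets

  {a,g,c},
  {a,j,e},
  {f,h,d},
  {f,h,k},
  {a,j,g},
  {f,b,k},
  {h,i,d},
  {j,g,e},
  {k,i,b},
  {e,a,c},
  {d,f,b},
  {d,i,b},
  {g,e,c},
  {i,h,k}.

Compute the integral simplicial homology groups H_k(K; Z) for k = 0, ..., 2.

H_0 = Z^2,  H_1 = 0,  H_2 = Z^2.

Order the vertices as a < b < c < d < e < f < g < h < i < j < k. Listing each simplex with vertices in this order, K has dimension 2 with simplices:

  0-simplices (11): a, b, c, d, e, f, g, h, i, j, k
  1-simplices (21): ac, ae, ag, aj, bd, bf, bi, bk, ce, cg, df, dh, di, eg, ej, fh, fk, gj, hi, hk, ik
  2-simplices (14): ace, acg, aej, agj, bdf, bdi, bfk, bik, ceg, dfh, dhi, egj, fhk, hik

Hence C_0 ≅ Z^11, C_1 ≅ Z^21, C_2 ≅ Z^14.

The boundary map ∂_1: C_1 → C_0 is given by ∂[p,q] = [q] − [p]. For instance
  ∂ac = c − a.
As a 11×21 matrix over Z this has rank 9, with invariant factors (1,1,1,1,1,1,1,1,1).

The boundary map ∂_2: C_2 → C_1 sends each 2-simplex [p,q,r] to [q,r] − [p,r] + [p,q]. For instance
  ∂bfk = fk − bk + bf,
  ∂ace = ce − ae + ac.
The resulting 21×14 matrix has rank 12, and its Smith normal form has invariant factors (1,1,1,1,1,1,1,1,1,1,1,1).

Computing H_k = (kernel of ∂_k) / (image of ∂_{k+1}):

  H_0: rank C_0 − rank ∂_1 = 11 − 9 = 2, and the invariant factors of ∂_1 are all 1, so H_0 ≅ Z^2.
  H_1: rank ker ∂_1 − rank ∂_2 = (21 − 9) − 12 = 0, and the invariant factors of ∂_2 are all 1, so H_1 ≅ 0.
  H_2: rank ker ∂_2 − rank ∂_3 = (14 − 12) − 0 = 2, and there is no ∂_3, so H_2 ≅ Z^2.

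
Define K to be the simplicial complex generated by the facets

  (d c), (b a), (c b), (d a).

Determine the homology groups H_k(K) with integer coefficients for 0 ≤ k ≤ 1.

Fix the vertex order a < b < c < d and write every simplex with vertices in increasing order. Then dim K = 1 and the simplices of K are:

  0-simplices (4): a, b, c, d
  1-simplices (4): ab, ad, bc, cd

giving chain groups C_0 ≅ Z^4, C_1 ≅ Z^4.

∂_1: C_1 → C_0 is given by ∂[p,q] = [q] − [p].
This gives a 4×4 integer matrix of rank 3; reducing to Smith normal form yields diagonal entries (1,1,1).

Now H_k = ker ∂_k / im ∂_{k+1}, so:

  H_0: rank C_0 − rank ∂_1 = 4 − 3 = 1, and the invariant factors of ∂_1 are all 1, so H_0 ≅ Z.
  H_1: rank ker ∂_1 − rank ∂_2 = (4 − 3) − 0 = 1, and there is no ∂_2, so H_1 ≅ Z.

H_0 = Z,  H_1 = Z.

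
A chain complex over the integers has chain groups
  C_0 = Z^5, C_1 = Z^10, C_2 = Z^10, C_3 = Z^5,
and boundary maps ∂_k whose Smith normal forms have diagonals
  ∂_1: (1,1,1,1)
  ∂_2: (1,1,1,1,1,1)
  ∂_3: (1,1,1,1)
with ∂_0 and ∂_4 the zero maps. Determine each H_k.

H_0: b_0 = 5 − 0 − 4 = 1; torsion from ∂_1 factors > 1: none. So H_0 = Z.
H_1: b_1 = 10 − 4 − 6 = 0; torsion from ∂_2 factors > 1: none. So H_1 = 0.
H_2: b_2 = 10 − 6 − 4 = 0; torsion from ∂_3 factors > 1: none. So H_2 = 0.
H_3: b_3 = 5 − 4 − 0 = 1; torsion from ∂_4 factors > 1: none. So H_3 = Z.

H_0 = Z,  H_1 = 0,  H_2 = 0,  H_3 = Z.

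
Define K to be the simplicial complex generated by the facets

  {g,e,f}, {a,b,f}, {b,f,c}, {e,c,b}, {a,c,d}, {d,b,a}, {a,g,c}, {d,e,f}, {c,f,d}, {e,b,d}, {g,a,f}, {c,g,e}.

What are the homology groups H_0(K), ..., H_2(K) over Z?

H_0 = Z,  H_1 = Z/2Z,  H_2 = 0.

Fix the vertex order a < b < c < d < e < f < g and write every simplex with vertices in increasing order. Then dim K = 2 and the simplices of K are:

  0-simplices (7): a, b, c, d, e, f, g
  1-simplices (18): ab, ac, ad, af, ag, bc, bd, be, bf, cd, ce, cf, cg, de, df, ef, eg, fg
  2-simplices (12): abd, abf, acd, acg, afg, bce, bcf, bde, cdf, ceg, def, efg

so the chain groups are C_0 ≅ Z^7, C_1 ≅ Z^18, C_2 ≅ Z^12.

The boundary map ∂_1: C_1 → C_0 is given by ∂[p,q] = [q] − [p]. For instance
  ∂ef = f − e.
The resulting 7×18 matrix has rank 6, and its Smith normal form has invariant factors (1,1,1,1,1,1).

The boundary map ∂_2: C_2 → C_1 sends each 2-simplex [p,q,r] to [q,r] − [p,r] + [p,q]. For instance
  ∂cdf = df − cf + cd,
  ∂def = ef − df + de.
As a 18×12 matrix over Z this has rank 12, with invariant factors (1,1,1,1,1,1,1,1,1,1,1,2).

Reading off H_k = ker ∂_k / im ∂_{k+1}:

  H_0: rank C_0 − rank ∂_1 = 7 − 6 = 1, and the invariant factors of ∂_1 are all 1, so H_0 = Z.
  H_1: rank ker ∂_1 − rank ∂_2 = (18 − 6) − 12 = 0, and ∂_2 has invariant factor 2 > 1, so H_1 = Z/2Z.
  H_2: rank ker ∂_2 − rank ∂_3 = (12 − 12) − 0 = 0, and there is no ∂_3, so H_2 = 0.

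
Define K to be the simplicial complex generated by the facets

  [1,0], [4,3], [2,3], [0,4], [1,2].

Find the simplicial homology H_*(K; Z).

Order the vertices as 0 < 1 < 2 < 3 < 4. Listing each simplex with vertices in this order, K has dimension 1 with simplices:

  0-simplices (5): [0], [1], [2], [3], [4]
  1-simplices (5): [0,1], [0,4], [1,2], [2,3], [3,4]

Hence C_0 ≅ Z^5, C_1 ≅ Z^5.

Boundary ∂_1: C_1 → C_0 is given by ∂[p,q] = [q] − [p]. For instance
  ∂[2,3] = [3] − [2].
As a 5×5 matrix over Z this has rank 4, with invariant factors (1,1,1,1).

Computing H_k = (kernel of ∂_k) / (image of ∂_{k+1}):

  H_0: rank C_0 − rank ∂_1 = 5 − 4 = 1, and the invariant factors of ∂_1 are all 1, so H_0 ≅ Z.
  H_1: rank ker ∂_1 − rank ∂_2 = (5 − 4) − 0 = 1, and there is no ∂_2, so H_1 ≅ Z.

As a check, the Euler characteristic is 5 − 5 = 0, which agrees with 1 − 1 = 0.

H_0 = Z,  H_1 = Z.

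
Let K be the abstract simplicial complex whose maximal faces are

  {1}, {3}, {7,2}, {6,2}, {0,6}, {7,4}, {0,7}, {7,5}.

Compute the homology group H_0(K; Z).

H_0 = Z^3.

We work with the vertex ordering 0 < 1 < 2 < 3 < 4 < 5 < 6 < 7. The simplices of K, each written with vertices in increasing order, are:

  0-simplices (8): [0], [1], [2], [3], [4], [5], [6], [7]
  1-simplices (6): [0,6], [0,7], [2,6], [2,7], [4,7], [5,7]

giving chain groups C_0 ≅ Z^8, C_1 ≅ Z^6.

The boundary map ∂_1: C_1 → C_0 is given by ∂[p,q] = [q] − [p].
The resulting 8×6 matrix has rank 5, and its Smith normal form has invariant factors (1,1,1,1,1).

From H_k ≅ ker(∂_k) / im(∂_{k+1}) we obtain:

  H_0: rank C_0 − rank ∂_1 = 8 − 5 = 3, and the invariant factors of ∂_1 are all 1, so H_0 ≅ Z^3.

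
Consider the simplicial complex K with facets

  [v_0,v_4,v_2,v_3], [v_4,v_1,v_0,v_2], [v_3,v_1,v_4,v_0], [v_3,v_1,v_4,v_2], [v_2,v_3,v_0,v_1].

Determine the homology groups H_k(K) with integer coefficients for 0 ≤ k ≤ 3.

Take the total order v_0 < v_1 < v_2 < v_3 < v_4 on the vertex set. Then K (dimension 3) consists of the simplices:

  0-simplices (5): [v_0], [v_1], [v_2], [v_3], [v_4]
  1-simplices (10): [v_0,v_1], [v_0,v_2], [v_0,v_3], [v_0,v_4], [v_1,v_2], [v_1,v_3], [v_1,v_4], [v_2,v_3], [v_2,v_4], [v_3,v_4]
  2-simplices (10): [v_0,v_1,v_2], [v_0,v_1,v_3], [v_0,v_1,v_4], [v_0,v_2,v_3], [v_0,v_2,v_4], [v_0,v_3,v_4], [v_1,v_2,v_3], [v_1,v_2,v_4], [v_1,v_3,v_4], [v_2,v_3,v_4]
  3-simplices (5): [v_0,v_1,v_2,v_3], [v_0,v_1,v_2,v_4], [v_0,v_1,v_3,v_4], [v_0,v_2,v_3,v_4], [v_1,v_2,v_3,v_4]

so the chain groups are C_0 ≅ Z^5, C_1 ≅ Z^10, C_2 ≅ Z^10, C_3 ≅ Z^5.

Boundary ∂_1: C_1 → C_0 maps an edge to its endpoints' difference, ∂[p,q] = q − p. For instance
  ∂[v_0,v_4] = [v_4] − [v_0].
The 5×10 boundary matrix has rank 4 and Smith normal form diag(1,1,1,1).

The boundary map ∂_2: C_2 → C_1 maps a triangle to the signed sum of its edges. For instance
  ∂[v_0,v_1,v_2] = [v_1,v_2] − [v_0,v_2] + [v_0,v_1],
  ∂[v_0,v_2,v_3] = [v_2,v_3] − [v_0,v_3] + [v_0,v_2].
This gives a 10×10 integer matrix of rank 6; reducing to Smith normal form yields diagonal entries (1,1,1,1,1,1).

∂_3: C_3 → C_2 sends each 3-simplex σ to the alternating sum Σ_i (−1)^i (σ with its i-th vertex removed). For instance
  ∂[v_0,v_1,v_3,v_4] = [v_1,v_3,v_4] − [v_0,v_3,v_4] + [v_0,v_1,v_4] − [v_0,v_1,v_3],
  ∂[v_1,v_2,v_3,v_4] = [v_2,v_3,v_4] − [v_1,v_3,v_4] + [v_1,v_2,v_4] − [v_1,v_2,v_3].
As a 10×5 matrix over Z this has rank 4, with invariant factors (1,1,1,1).

Now H_k = ker ∂_k / im ∂_{k+1}, so:

  H_0: rank C_0 − rank ∂_1 = 5 − 4 = 1, and the invariant factors of ∂_1 are all 1, so H_0 = Z.
  H_1: rank ker ∂_1 − rank ∂_2 = (10 − 4) − 6 = 0, and the invariant factors of ∂_2 are all 1, so H_1 = 0.
  H_2: rank ker ∂_2 − rank ∂_3 = (10 − 6) − 4 = 0, and the invariant factors of ∂_3 are all 1, so H_2 = 0.
  H_3: rank ker ∂_3 − rank ∂_4 = (5 − 4) − 0 = 1, and there is no ∂_4, so H_3 = Z.

H_0 ≅ Z,  H_1 = 0,  H_2 = 0,  H_3 ≅ Z.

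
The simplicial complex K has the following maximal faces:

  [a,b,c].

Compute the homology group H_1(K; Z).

We work with the vertex ordering a < b < c. The simplices of K, each written with vertices in increasing order, are:

  0-simplices (3): a, b, c
  1-simplices (3): ab, ac, bc
  2-simplices (1): abc

giving chain groups C_0 ≅ Z^3, C_1 ≅ Z^3, C_2 ≅ Z^1.

The boundary map ∂_1: C_1 → C_0 maps an edge to its endpoints' difference, ∂[p,q] = q − p. For instance
  ∂bc = c − b.
This gives a 3×3 integer matrix of rank 2; reducing to Smith normal form yields diagonal entries (1,1).

The boundary map ∂_2: C_2 → C_1 acts by ∂[p,q,r] = [q,r] − [p,r] + [p,q]. For instance
  ∂abc = bc − ac + ab.
The 3×1 boundary matrix has rank 1 and Smith normal form diag(1).

Computing H_k = (kernel of ∂_k) / (image of ∂_{k+1}):

  H_1: rank ker ∂_1 − rank ∂_2 = (3 − 2) − 1 = 0, and the invariant factors of ∂_2 are all 1, so H_1 ≅ 0.

(K is a triangulation of the 2-simplex.)

H_1 ≅ 0.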